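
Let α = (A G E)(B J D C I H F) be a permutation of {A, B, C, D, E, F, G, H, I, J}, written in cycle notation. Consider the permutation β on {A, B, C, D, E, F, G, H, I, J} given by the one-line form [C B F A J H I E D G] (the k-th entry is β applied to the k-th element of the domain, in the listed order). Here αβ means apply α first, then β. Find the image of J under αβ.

First apply α: α(J) = D, then β(D) = A. Thus (αβ)(J) = A.

A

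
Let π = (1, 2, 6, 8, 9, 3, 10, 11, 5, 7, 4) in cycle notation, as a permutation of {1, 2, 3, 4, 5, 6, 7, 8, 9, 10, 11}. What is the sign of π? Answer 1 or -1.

The cycle lengths are 11.
A cycle of length ℓ contributes ℓ−1 transpositions, so π is a product of 10 transpositions — even.

1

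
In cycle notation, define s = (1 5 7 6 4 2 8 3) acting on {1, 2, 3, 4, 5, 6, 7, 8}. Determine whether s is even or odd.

The cycle lengths are 8.
A cycle of length ℓ contributes ℓ−1 transpositions, so s is a product of 7 transpositions — odd.

odd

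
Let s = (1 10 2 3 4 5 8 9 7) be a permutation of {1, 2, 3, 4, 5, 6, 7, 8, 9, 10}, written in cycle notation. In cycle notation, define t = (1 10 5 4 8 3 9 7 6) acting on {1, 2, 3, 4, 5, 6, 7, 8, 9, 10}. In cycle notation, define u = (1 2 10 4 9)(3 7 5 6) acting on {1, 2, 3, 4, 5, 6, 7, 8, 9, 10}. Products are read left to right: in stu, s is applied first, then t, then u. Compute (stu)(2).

(stu)(2) = u(t(s(2))). s(2) = 3, then t(3) = 9, then u(9) = 1, so the result is 1.

1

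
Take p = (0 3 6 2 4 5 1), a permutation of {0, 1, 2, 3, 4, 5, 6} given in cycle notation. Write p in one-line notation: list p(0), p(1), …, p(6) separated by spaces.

Reading each image from the cycles: 0→3, 1→0, 2→4, 3→6, 4→5, 5→1, 6→2.
Listing these in domain order gives 3 0 4 6 5 1 2.

3 0 4 6 5 1 2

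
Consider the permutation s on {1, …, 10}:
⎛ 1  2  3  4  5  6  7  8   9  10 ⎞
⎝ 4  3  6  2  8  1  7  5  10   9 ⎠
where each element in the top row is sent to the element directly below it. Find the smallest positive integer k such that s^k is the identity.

Writing s as disjoint cycles, the cycle lengths are 5, 2, 2, 1.
The order of s is the least common multiple of its cycle lengths: lcm(5, 2, 2) = 10.

10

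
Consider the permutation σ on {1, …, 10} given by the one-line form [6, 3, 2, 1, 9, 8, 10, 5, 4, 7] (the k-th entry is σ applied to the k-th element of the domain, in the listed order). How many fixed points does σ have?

No element satisfies σ(x) = x, so there are 0 fixed points.

0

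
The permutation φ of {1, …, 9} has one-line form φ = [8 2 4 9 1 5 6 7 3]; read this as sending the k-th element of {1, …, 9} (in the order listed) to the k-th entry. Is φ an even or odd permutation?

In disjoint-cycle form the cycle lengths are 5, 3, 1.
A cycle is odd iff its length is even; φ has 0 even-length cycles, so sgn(φ) = (−1)^0 and φ is even.

even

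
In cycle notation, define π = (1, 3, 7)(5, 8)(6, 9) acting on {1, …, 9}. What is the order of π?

The cycle type of π is (3, 2, 2, 1, 1).
The order of π is the least common multiple of its cycle lengths: lcm(3, 2, 2) = 6.

6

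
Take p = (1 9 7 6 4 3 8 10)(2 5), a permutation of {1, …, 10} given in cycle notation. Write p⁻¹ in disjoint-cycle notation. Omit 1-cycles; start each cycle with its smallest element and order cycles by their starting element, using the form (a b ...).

(1 10 8 3 4 6 7 9)(2 5)

Inverting a permutation written in cycle notation just reverses the order within every cycle.
Reversing each cycle of p and rotating so the smallest element leads gives (1 10 8 3 4 6 7 9)(2 5).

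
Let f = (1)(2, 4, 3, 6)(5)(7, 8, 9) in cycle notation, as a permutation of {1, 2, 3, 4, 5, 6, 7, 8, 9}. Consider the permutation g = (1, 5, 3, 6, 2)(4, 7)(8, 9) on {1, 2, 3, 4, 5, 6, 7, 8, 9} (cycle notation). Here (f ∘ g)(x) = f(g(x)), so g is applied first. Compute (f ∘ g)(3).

First apply g: g(3) = 6, then f(6) = 2. Thus (f ∘ g)(3) = 2.

2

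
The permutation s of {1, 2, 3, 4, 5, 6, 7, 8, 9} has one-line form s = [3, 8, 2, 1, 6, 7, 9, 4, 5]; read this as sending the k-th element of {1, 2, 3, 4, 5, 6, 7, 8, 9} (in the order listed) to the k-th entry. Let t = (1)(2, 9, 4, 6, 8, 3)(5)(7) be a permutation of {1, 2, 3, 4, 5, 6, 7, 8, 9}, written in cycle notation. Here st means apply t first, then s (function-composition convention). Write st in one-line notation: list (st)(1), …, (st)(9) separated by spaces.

Chase each element through t then s: 1 → 1 → 3; 2 → 9 → 5; 3 → 2 → 8; 4 → 6 → 7; 5 → 5 → 6; 6 → 8 → 4; 7 → 7 → 9; 8 → 3 → 2; 9 → 4 → 1.
Collecting the images, st = [3 5 8 7 6 4 9 2 1].

3 5 8 7 6 4 9 2 1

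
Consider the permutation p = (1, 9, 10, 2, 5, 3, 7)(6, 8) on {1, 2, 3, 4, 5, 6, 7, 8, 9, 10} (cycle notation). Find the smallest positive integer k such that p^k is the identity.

The disjoint cycles have lengths 7, 2, 1.
The order is lcm(7, 2) = 14.

14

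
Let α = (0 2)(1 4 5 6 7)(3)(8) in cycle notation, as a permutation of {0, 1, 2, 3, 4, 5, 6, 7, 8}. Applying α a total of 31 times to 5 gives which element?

5 lies in the 5-cycle (1 4 5 6 7).
On a 5-cycle, α^5 is the identity, so α^31 = α^1 there (31 ≡ 1 mod 5).
Stepping 1 place around the cycle: 5 → 6.

6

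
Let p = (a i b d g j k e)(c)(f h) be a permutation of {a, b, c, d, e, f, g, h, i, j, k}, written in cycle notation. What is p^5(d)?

a

d lies in the 8-cycle (a i b d g j k e).
Stepping 5 places around the cycle: d → g → j → k → e → a.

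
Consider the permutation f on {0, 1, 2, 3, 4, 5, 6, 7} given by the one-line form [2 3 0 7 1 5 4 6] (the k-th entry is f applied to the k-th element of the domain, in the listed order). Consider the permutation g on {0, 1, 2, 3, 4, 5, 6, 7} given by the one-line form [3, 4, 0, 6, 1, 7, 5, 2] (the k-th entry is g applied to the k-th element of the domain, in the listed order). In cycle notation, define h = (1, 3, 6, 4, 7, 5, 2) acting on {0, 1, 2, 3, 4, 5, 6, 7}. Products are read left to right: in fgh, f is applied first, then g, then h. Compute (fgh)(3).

Chase 3: f(3) = 7; g(7) = 2; h(2) = 1. Hence (fgh)(3) = 1.

1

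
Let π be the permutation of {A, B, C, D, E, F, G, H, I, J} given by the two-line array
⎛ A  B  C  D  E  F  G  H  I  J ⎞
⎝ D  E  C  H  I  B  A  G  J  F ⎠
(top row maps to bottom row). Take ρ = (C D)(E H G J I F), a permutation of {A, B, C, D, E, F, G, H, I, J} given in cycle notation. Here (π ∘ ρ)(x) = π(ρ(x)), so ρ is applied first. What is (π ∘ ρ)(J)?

First apply ρ: ρ(J) = I, then π(I) = J. Thus (π ∘ ρ)(J) = J.

J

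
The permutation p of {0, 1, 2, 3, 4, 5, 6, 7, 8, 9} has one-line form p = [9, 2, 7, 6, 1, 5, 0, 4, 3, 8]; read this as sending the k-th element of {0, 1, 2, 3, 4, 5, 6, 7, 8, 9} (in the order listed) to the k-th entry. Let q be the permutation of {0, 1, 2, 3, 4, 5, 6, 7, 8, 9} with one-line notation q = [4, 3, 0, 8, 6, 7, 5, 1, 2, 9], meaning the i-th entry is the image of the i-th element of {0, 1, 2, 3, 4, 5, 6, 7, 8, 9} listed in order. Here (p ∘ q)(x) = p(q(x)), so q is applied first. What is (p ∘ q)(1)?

q(1) = 3, then p(3) = 6; composing gives (p ∘ q)(1) = 6.

6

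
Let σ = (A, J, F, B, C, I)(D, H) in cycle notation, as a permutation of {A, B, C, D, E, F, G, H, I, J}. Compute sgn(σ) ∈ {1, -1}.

1

The cycle lengths are 6, 2, 1, 1.
A cycle is odd iff its length is even; σ has 2 even-length cycles, so sgn(σ) = (−1)^2 and σ is even.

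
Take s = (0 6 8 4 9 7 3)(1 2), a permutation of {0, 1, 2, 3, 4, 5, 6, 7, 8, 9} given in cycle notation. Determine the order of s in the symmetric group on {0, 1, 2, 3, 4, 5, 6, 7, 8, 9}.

The disjoint cycles have lengths 7, 2, 1.
The order is lcm(7, 2) = 14.

14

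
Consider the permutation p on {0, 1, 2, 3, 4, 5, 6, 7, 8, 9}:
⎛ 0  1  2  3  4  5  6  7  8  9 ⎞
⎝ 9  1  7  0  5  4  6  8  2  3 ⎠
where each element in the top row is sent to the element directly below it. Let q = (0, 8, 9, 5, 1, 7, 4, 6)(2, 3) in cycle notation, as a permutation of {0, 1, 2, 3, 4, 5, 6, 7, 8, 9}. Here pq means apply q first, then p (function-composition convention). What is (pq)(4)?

q(4) = 6, then p(6) = 6; composing gives (pq)(4) = 6.

6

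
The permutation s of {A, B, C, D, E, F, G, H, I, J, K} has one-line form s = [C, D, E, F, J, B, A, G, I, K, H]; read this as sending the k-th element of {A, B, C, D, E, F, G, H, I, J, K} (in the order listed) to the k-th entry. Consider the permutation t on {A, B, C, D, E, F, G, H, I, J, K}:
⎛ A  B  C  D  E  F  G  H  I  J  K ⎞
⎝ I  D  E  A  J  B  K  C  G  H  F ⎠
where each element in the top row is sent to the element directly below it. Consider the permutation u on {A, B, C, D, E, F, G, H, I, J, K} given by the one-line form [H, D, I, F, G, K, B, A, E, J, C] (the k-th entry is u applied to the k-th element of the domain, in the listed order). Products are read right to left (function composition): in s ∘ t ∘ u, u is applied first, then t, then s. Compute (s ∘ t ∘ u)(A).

E

Apply the permutations in order: u(A) = H, then t(H) = C, then s(C) = E. So (s ∘ t ∘ u)(A) = E.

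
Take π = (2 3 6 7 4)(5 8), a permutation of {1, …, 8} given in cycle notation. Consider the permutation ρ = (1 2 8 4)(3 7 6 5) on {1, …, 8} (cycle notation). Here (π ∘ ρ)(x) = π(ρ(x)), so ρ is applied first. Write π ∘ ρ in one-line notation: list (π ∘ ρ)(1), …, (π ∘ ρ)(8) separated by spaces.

For each element, apply ρ then π: 1 → 2 → 3; 2 → 8 → 5; 3 → 7 → 4; 4 → 1 → 1; 5 → 3 → 6; 6 → 5 → 8; 7 → 6 → 7; 8 → 4 → 2.
Collecting the images, π ∘ ρ = [3 5 4 1 6 8 7 2].

3 5 4 1 6 8 7 2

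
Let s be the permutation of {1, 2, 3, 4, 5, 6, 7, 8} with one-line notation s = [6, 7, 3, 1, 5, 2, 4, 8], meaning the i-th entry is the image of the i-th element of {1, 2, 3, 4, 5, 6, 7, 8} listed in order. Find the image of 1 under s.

6

1 is element number 1 of the domain, and entry number 1 of the one-line form is 6, so s(1) = 6.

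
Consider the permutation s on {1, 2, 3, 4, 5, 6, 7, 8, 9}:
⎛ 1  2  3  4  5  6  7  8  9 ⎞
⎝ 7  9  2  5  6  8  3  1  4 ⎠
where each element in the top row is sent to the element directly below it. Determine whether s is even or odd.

In disjoint-cycle form the cycle lengths are 9.
A cycle of length ℓ contributes ℓ−1 transpositions, so s is a product of 8 transpositions — even.

even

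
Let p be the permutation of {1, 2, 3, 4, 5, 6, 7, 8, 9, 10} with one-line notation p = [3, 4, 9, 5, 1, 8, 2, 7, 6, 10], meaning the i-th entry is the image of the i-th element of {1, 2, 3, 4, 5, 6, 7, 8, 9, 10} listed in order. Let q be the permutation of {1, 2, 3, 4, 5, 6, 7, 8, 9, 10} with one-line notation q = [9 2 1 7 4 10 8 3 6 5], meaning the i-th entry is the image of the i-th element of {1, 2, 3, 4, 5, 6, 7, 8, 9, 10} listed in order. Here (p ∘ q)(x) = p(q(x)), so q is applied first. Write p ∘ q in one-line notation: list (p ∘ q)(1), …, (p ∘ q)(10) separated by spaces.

6 4 3 2 5 10 7 9 8 1

For each element, apply q then p: 1 → 9 → 6; 2 → 2 → 4; 3 → 1 → 3; 4 → 7 → 2; 5 → 4 → 5; 6 → 10 → 10; 7 → 8 → 7; 8 → 3 → 9; 9 → 6 → 8; 10 → 5 → 1.
Collecting the images, p ∘ q = [6 4 3 2 5 10 7 9 8 1].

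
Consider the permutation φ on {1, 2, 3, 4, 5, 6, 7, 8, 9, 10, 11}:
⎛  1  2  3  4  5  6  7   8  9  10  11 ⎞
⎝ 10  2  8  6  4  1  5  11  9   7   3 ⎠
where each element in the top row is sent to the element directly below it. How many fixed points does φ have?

The fixed points (elements with φ(x) = x) are {2, 9}, so there are 2.

2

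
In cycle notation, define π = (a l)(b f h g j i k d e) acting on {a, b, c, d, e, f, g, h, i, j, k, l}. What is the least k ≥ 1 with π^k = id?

18

The disjoint cycles have lengths 9, 2, 1.
The order is lcm(9, 2) = 18.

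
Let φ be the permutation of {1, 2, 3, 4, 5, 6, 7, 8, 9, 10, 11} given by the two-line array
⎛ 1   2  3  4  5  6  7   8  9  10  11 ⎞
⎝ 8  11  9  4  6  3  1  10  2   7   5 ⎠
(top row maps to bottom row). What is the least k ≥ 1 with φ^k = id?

12

Writing φ as disjoint cycles, the cycle lengths are 6, 4, 1.
The order is lcm(6, 4) = 12.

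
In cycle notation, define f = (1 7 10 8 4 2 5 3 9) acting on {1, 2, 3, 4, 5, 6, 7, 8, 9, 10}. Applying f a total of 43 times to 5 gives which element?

4

5 lies in the 9-cycle (1 7 10 8 4 2 5 3 9).
Powers repeat with period 9 on this cycle, and 43 mod 9 = 7, so f^43(5) = f^7(5).
Advancing 7 steps from 5: 5 → 3 → 9 → 1 → 7 → 10 → 8 → 4.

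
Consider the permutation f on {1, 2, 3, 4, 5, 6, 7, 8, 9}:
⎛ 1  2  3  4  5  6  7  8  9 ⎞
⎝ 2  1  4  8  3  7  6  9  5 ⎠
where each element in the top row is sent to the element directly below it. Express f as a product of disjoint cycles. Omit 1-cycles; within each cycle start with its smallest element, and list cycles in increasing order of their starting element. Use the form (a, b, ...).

(1, 2)(3, 4, 8, 9, 5)(6, 7)

Start at 1 and follow images: 1 → 2 → 1, giving the cycle (1, 2).
Continuing from each remaining unvisited element yields (1, 2)(3, 4, 8, 9, 5)(6, 7).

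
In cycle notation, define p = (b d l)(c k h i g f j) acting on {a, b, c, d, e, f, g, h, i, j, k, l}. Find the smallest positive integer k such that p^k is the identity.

The disjoint cycles have lengths 7, 3, 1, 1.
The order is lcm(7, 3) = 21.

21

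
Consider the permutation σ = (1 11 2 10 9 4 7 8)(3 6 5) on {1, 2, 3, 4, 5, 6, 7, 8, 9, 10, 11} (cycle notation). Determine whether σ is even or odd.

The cycle lengths are 8, 3.
A cycle is odd iff its length is even; σ has 1 even-length cycle, so sgn(σ) = (−1)^1 and σ is odd.

odd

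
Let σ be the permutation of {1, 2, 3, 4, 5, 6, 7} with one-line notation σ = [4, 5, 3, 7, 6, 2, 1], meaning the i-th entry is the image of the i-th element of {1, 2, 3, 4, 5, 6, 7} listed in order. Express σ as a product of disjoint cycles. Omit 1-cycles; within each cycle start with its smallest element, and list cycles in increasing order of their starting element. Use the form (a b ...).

(1 4 7)(2 5 6)

Iterating σ from 1 gives 1 → 4 → 7 → 1; that is the 3-cycle (1 4 7).
Continuing from each remaining unvisited element yields (1 4 7)(2 5 6).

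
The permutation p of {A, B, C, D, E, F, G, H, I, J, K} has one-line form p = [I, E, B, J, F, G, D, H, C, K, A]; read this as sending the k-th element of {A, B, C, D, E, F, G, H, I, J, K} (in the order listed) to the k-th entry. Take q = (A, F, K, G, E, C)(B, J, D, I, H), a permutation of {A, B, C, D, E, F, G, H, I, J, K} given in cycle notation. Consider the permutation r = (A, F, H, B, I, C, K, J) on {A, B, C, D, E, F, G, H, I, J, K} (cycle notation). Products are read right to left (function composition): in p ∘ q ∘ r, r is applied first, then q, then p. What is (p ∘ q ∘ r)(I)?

Apply the permutations in order: r(I) = C, then q(C) = A, then p(A) = I. So (p ∘ q ∘ r)(I) = I.

I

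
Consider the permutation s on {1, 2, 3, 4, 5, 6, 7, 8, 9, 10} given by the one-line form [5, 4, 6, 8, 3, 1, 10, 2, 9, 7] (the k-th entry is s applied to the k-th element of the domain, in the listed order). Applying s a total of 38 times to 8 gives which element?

Tracing 8 → 2 → … returns to 8 after 3 steps, so 8 lies in a 3-cycle (2, 4, 8).
Since the cycle has length 3, s^38 acts on it the same as s^2 (38 mod 3 = 2).
Stepping 2 places around the cycle: 8 → 2 → 4.

4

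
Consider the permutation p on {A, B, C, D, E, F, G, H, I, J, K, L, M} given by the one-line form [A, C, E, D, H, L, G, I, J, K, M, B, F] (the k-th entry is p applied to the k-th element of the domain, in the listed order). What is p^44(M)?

C

Tracing M → F → … returns to M after 10 steps, so M lies in a 10-cycle (B C E H I J K M F L).
Powers repeat with period 10 on this cycle, and 44 mod 10 = 4, so p^44(M) = p^4(M).
Stepping 4 places around the cycle: M → F → L → B → C.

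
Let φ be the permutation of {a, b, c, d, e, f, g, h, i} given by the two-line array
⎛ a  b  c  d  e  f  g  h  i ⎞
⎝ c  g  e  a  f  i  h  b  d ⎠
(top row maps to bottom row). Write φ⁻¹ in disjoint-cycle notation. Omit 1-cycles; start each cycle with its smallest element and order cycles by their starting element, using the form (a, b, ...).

(a, d, i, f, e, c)(b, h, g)

The cycle decomposition of φ is (a, c, e, f, i, d)(b, g, h).
Reversing each cycle (and rotating so the smallest element leads) gives φ⁻¹ = (a, d, i, f, e, c)(b, h, g).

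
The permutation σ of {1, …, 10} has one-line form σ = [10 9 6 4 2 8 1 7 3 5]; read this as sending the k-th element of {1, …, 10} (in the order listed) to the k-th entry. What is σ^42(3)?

Tracing 3 → 6 → … returns to 3 after 9 steps, so 3 lies in a 9-cycle (1, 10, 5, 2, 9, 3, 6, 8, 7).
Powers repeat with period 9 on this cycle, and 42 mod 9 = 6, so σ^42(3) = σ^6(3).
Stepping 6 places around the cycle: 3 → 6 → 8 → 7 → 1 → 10 → 5.

5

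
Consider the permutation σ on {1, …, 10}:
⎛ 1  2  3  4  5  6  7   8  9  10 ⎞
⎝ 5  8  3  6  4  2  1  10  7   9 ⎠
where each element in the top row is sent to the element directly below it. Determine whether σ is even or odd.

even

In disjoint-cycle form the cycle lengths are 9, 1.
A cycle is odd iff its length is even; σ has 0 even-length cycles, so sgn(σ) = (−1)^0 and σ is even.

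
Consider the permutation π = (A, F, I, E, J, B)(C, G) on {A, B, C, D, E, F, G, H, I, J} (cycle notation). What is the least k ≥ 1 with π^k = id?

The disjoint cycles have lengths 6, 2, 1, 1.
The order is lcm(6, 2) = 6.

6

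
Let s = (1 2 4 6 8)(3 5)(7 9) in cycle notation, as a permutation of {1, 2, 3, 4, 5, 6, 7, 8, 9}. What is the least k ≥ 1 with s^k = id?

10

The cycle type of s is (5, 2, 2).
The order of s is the least common multiple of its cycle lengths: lcm(5, 2, 2) = 10.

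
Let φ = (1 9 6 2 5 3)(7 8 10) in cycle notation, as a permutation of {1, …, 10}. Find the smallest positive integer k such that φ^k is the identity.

The disjoint cycles have lengths 6, 3, 1.
The order of φ is the least common multiple of its cycle lengths: lcm(6, 3) = 6.

6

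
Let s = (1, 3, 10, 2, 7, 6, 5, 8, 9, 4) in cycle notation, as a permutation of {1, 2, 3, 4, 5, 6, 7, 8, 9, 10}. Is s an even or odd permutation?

The cycle lengths are 10.
A cycle of length ℓ contributes ℓ−1 transpositions, so s is a product of 9 transpositions — odd.

odd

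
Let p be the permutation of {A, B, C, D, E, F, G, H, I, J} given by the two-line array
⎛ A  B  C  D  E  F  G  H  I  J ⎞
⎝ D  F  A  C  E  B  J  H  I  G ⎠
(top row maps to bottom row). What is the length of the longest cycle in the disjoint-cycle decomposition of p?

3

Decomposing into disjoint cycles gives (A D C)(B F)(G J); the longest has length 3.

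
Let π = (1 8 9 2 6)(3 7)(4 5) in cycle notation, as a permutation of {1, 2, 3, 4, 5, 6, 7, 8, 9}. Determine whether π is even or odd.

The cycle lengths are 5, 2, 2.
A cycle is odd iff its length is even; π has 2 even-length cycles, so sgn(π) = (−1)^2 and π is even.

even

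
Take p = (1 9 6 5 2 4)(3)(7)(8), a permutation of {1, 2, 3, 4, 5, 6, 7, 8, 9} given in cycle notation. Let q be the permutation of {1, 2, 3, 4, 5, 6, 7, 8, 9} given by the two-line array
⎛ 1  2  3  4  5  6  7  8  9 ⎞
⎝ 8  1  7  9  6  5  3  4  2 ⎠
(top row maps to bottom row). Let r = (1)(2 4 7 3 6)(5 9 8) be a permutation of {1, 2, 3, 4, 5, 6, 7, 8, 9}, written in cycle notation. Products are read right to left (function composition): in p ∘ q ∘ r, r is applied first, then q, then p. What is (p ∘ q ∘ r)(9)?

Apply the permutations in order: r(9) = 8, then q(8) = 4, then p(4) = 1. So (p ∘ q ∘ r)(9) = 1.

1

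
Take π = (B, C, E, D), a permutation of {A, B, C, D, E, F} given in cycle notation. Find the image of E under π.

E appears in (B, C, E, D); the next entry (wrapping around) is D.

D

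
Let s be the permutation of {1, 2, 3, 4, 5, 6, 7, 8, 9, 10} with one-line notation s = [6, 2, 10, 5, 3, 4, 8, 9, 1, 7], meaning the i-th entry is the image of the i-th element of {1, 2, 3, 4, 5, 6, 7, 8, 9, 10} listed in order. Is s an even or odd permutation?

In disjoint-cycle form the cycle lengths are 9, 1.
A cycle is odd iff its length is even; s has 0 even-length cycles, so sgn(s) = (−1)^0 and s is even.

even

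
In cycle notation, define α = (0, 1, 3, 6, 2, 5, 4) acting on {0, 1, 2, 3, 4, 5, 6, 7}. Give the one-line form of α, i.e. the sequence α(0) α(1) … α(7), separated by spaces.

1 3 5 6 0 4 2 7

Image by image: 0→1, 1→3, 2→5, 3→6, 4→0, 5→4, 6→2, 7→7.
Listing these in domain order gives 1 3 5 6 0 4 2 7.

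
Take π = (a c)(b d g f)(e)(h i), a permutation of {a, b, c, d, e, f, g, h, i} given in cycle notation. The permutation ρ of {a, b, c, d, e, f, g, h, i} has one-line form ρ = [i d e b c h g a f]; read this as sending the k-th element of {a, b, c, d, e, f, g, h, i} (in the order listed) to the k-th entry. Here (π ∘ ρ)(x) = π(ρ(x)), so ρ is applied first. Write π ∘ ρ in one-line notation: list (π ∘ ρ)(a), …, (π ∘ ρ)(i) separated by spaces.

Chase each element through ρ then π: a → i → h; b → d → g; c → e → e; d → b → d; e → c → a; f → h → i; g → g → f; h → a → c; i → f → b.
Collecting the images, π ∘ ρ = [h g e d a i f c b].

h g e d a i f c b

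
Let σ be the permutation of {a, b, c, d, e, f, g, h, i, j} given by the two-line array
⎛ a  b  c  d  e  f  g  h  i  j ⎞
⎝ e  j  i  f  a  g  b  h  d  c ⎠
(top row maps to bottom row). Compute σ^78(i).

Tracing i → d → … returns to i after 7 steps, so i lies in a 7-cycle (b, j, c, i, d, f, g).
Powers repeat with period 7 on this cycle, and 78 mod 7 = 1, so σ^78(i) = σ^1(i).
Stepping 1 place around the cycle: i → d.

d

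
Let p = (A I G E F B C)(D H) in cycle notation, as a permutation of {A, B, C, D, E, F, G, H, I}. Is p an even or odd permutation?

odd

The cycle lengths are 7, 2.
A cycle is odd iff its length is even; p has 1 even-length cycle, so sgn(p) = (−1)^1 and p is odd.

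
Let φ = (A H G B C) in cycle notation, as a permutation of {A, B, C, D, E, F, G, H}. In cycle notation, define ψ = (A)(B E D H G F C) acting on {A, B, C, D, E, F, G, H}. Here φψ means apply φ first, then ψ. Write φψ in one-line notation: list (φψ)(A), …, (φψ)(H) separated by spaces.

G B A H D C E F

(φψ)(x) = ψ(φ(x)). Computing each image: ψ(φ(A)) = ψ(H) = G, ψ(φ(B)) = ψ(C) = B, ψ(φ(C)) = ψ(A) = A, ψ(φ(D)) = ψ(D) = H, ψ(φ(E)) = ψ(E) = D, ψ(φ(F)) = ψ(F) = C, ψ(φ(G)) = ψ(B) = E, ψ(φ(H)) = ψ(G) = F.
Hence φψ = [G B A H D C E F].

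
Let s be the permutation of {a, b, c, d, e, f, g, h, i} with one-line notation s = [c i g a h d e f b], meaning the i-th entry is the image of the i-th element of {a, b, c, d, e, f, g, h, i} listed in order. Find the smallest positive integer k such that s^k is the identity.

14

Writing s as disjoint cycles, the cycle lengths are 7, 2.
Since disjoint cycles commute, ord(s) = lcm(7, 2) = 14.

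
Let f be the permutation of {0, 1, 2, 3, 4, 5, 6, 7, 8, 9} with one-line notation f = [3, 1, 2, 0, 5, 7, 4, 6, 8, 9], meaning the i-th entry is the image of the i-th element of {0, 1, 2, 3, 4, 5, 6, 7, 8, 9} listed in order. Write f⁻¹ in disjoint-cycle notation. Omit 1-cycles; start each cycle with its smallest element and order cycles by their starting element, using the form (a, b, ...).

(0, 3)(4, 6, 7, 5)

The cycle decomposition of f is (0, 3)(4, 5, 7, 6).
The inverse reverses every cycle; in canonical form, f⁻¹ = (0, 3)(4, 6, 7, 5).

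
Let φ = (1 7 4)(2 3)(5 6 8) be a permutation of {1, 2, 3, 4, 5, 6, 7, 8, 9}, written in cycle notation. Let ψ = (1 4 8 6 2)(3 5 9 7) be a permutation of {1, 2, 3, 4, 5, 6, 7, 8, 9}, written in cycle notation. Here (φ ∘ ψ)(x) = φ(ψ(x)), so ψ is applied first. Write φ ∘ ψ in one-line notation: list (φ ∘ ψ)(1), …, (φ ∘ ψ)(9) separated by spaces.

1 7 6 5 9 3 2 8 4

Chase each element through ψ then φ: 1 → 4 → 1; 2 → 1 → 7; 3 → 5 → 6; 4 → 8 → 5; 5 → 9 → 9; 6 → 2 → 3; 7 → 3 → 2; 8 → 6 → 8; 9 → 7 → 4.
Collecting the images, φ ∘ ψ = [1 7 6 5 9 3 2 8 4].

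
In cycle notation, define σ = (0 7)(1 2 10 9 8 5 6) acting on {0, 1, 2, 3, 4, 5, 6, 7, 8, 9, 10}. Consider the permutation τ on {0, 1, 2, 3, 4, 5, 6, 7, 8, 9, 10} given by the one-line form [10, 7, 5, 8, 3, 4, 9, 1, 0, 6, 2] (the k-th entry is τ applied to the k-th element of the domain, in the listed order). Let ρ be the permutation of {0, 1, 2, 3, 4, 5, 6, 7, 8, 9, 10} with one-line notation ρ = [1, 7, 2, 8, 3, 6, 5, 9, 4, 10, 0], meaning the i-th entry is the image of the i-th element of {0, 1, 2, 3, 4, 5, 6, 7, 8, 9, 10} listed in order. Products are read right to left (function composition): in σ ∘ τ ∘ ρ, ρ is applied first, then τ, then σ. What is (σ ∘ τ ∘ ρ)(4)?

5

Chase 4: ρ(4) = 3; τ(3) = 8; σ(8) = 5. Hence (σ ∘ τ ∘ ρ)(4) = 5.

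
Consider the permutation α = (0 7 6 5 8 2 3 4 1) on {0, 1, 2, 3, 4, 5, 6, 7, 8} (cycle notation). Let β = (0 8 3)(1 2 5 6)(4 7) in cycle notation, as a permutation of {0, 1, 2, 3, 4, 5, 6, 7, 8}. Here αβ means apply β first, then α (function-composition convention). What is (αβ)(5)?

5

β(5) = 6, then α(6) = 5; composing gives (αβ)(5) = 5.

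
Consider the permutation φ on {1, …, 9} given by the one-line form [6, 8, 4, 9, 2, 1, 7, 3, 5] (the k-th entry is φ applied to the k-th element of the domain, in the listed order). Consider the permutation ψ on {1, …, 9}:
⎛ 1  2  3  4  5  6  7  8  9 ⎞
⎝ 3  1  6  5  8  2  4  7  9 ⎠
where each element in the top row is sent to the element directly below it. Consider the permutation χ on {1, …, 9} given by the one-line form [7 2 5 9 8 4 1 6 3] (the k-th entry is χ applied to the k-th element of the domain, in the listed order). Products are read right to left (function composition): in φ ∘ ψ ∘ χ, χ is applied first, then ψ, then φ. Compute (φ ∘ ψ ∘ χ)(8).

(φ ∘ ψ ∘ χ)(8) = φ(ψ(χ(8))). χ(8) = 6, then ψ(6) = 2, then φ(2) = 8, so the result is 8.

8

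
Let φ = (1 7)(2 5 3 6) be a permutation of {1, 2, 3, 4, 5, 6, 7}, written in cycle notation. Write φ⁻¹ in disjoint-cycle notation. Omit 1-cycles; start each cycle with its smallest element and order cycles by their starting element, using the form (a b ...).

(1 7)(2 6 3 5)

Inverting a permutation written in cycle notation just reverses the order within every cycle.
Reversing each cycle of φ and rotating so the smallest element leads gives (1 7)(2 6 3 5).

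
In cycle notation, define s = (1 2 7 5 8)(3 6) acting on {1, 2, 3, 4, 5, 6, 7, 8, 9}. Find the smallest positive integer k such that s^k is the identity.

The disjoint cycles have lengths 5, 2, 1, 1.
The order of s is the least common multiple of its cycle lengths: lcm(5, 2) = 10.

10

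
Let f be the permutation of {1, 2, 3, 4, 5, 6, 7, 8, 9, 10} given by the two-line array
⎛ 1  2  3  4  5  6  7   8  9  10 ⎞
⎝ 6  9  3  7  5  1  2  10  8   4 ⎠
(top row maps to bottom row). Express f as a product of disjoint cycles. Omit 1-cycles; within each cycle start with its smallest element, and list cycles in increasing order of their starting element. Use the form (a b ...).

Start at 1 and follow images: 1 → 6 → 1, giving the cycle (1 6).
Repeating from the next unused element and collecting all non-trivial cycles gives (1 6)(2 9 8 10 4 7).

(1 6)(2 9 8 10 4 7)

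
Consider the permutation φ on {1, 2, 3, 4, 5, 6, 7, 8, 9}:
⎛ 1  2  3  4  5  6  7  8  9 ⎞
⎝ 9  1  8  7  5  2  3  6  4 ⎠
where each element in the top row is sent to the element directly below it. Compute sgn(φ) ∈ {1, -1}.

In disjoint-cycle form the cycle lengths are 8, 1.
A cycle of length ℓ contributes ℓ−1 transpositions, so φ is a product of 7 transpositions — odd.

-1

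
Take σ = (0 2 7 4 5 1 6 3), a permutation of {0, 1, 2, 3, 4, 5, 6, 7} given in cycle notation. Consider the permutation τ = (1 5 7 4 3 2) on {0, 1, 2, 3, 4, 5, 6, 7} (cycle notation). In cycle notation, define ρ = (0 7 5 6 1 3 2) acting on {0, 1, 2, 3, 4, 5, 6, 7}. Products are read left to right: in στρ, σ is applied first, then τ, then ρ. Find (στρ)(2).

Chase 2: σ(2) = 7; τ(7) = 4; ρ(4) = 4. Hence (στρ)(2) = 4.

4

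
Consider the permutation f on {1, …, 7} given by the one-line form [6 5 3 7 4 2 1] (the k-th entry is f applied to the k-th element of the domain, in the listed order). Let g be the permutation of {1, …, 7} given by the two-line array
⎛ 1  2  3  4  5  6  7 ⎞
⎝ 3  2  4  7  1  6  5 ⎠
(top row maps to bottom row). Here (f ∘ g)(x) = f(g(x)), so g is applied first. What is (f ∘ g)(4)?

g(4) = 7, then f(7) = 1; composing gives (f ∘ g)(4) = 1.

1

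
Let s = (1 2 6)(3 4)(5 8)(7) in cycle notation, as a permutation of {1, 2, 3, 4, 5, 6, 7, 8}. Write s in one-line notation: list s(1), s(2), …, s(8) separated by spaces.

2 6 4 3 8 1 7 5

Each element maps to the next entry in its cycle (wrapping to the front): 1→2, 2→6, 3→4, 4→3, 5→8, 6→1, 7→7, 8→5.
So the one-line form is 2 6 4 3 8 1 7 5.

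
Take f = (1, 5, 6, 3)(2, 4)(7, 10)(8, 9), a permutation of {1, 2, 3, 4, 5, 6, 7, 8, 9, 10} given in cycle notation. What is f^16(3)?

3

3 lies in the 4-cycle (1, 5, 6, 3).
On a 4-cycle, f^4 is the identity, so f^16 = f^0 there (16 ≡ 0 mod 4).
So f^16(3) = 3.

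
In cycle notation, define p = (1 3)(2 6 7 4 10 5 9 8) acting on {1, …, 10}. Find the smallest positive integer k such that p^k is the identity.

The cycle type of p is (8, 2).
Since disjoint cycles commute, ord(p) = lcm(8, 2) = 8.

8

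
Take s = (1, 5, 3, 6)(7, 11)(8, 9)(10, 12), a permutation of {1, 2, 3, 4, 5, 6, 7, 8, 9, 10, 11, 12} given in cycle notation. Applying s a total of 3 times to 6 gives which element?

3

6 lies in the 4-cycle (1, 5, 3, 6).
Stepping 3 places around the cycle: 6 → 1 → 5 → 3.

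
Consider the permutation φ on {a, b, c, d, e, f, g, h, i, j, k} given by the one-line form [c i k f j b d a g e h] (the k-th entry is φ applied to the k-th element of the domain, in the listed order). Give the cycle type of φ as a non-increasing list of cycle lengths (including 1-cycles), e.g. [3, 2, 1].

The disjoint cycles are (a c k h)(b i g d f)(e j), with lengths 5, 4, 2 in non-increasing order.

[5, 4, 2]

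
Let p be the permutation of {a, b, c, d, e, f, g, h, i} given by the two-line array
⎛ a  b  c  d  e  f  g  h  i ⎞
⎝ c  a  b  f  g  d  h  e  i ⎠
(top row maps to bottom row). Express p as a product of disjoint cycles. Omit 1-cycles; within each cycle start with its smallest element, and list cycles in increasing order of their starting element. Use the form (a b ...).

Iterating p from a gives a → c → b → a; that is the 3-cycle (a c b).
Repeating from the next unused element and collecting all non-trivial cycles gives (a c b)(d f)(e g h).

(a c b)(d f)(e g h)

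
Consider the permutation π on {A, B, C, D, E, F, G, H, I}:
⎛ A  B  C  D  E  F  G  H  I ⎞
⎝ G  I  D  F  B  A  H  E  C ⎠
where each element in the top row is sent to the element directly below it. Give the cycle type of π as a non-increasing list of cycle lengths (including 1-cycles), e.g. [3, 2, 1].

The disjoint cycles are (A G H E B I C D F), with lengths 9 in non-increasing order.

[9]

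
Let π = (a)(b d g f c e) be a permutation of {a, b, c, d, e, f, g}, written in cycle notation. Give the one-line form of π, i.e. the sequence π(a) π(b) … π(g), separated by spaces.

a d e g b c f

Image by image: a→a, b→d, c→e, d→g, e→b, f→c, g→f.
Listing these in domain order gives a d e g b c f.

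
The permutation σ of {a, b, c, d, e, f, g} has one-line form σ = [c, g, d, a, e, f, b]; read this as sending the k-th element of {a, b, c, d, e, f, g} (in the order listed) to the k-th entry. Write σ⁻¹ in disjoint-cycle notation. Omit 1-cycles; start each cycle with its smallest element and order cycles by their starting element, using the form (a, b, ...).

First write σ in disjoint cycles: (a, c, d)(b, g).
Reversing each cycle (and rotating so the smallest element leads) gives σ⁻¹ = (a, d, c)(b, g).

(a, d, c)(b, g)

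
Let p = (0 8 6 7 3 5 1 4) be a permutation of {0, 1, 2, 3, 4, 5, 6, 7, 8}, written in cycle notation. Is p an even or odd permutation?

odd

The cycle lengths are 8, 1.
A cycle of length ℓ contributes ℓ−1 transpositions, so p is a product of 7 transpositions — odd.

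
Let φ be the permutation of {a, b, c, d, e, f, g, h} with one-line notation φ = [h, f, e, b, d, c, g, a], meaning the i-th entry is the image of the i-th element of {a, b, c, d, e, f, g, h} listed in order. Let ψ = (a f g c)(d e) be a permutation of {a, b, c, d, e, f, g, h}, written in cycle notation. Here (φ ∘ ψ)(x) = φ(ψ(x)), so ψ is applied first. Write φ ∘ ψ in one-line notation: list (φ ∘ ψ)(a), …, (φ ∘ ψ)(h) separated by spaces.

c f h d b g e a

Chase each element through ψ then φ: a → f → c; b → b → f; c → a → h; d → e → d; e → d → b; f → g → g; g → c → e; h → h → a.
Collecting the images, φ ∘ ψ = [c f h d b g e a].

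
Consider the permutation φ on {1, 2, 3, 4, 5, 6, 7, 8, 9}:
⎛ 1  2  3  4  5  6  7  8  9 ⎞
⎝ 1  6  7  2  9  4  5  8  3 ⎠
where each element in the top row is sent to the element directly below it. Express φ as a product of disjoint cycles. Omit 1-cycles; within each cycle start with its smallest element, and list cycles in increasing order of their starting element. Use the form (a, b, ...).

From 2: 2 → 6 → 4 → 2, closing the cycle (2, 6, 4).
Repeating from the next unused element and collecting all non-trivial cycles gives (2, 6, 4)(3, 7, 5, 9).

(2, 6, 4)(3, 7, 5, 9)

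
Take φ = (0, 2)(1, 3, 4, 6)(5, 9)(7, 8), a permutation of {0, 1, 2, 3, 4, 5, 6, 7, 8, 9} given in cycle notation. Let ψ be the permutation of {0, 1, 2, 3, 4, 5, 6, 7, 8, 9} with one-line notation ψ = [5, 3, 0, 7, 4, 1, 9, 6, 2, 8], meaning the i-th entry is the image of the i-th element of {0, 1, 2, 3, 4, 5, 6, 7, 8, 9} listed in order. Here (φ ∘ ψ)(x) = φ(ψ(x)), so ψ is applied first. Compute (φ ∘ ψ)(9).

7

(φ ∘ ψ)(9) = φ(ψ(9)). ψ(9) = 8, then φ(8) = 7. So (φ ∘ ψ)(9) = 7.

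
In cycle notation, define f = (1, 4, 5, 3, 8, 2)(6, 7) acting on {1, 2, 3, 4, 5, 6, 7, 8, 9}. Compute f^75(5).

2

5 lies in the 6-cycle (1, 4, 5, 3, 8, 2).
Powers repeat with period 6 on this cycle, and 75 mod 6 = 3, so f^75(5) = f^3(5).
Stepping 3 places around the cycle: 5 → 3 → 8 → 2.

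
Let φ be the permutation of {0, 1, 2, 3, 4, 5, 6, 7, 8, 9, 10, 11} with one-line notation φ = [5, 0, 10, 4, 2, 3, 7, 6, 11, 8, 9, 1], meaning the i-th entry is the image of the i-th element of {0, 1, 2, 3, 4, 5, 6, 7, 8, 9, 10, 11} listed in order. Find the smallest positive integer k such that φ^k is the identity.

10

The disjoint-cycle form of φ has cycle lengths 10, 2.
The order is lcm(10, 2) = 10.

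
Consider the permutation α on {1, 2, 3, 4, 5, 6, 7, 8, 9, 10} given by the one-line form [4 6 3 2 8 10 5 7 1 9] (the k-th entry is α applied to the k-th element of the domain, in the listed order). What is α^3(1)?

6

Tracing 1 → 4 → … returns to 1 after 6 steps, so 1 lies in a 6-cycle (1, 4, 2, 6, 10, 9).
Stepping 3 places around the cycle: 1 → 4 → 2 → 6.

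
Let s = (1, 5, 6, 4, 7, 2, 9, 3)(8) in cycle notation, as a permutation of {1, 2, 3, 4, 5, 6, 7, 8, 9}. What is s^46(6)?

1

6 lies in the 8-cycle (1, 5, 6, 4, 7, 2, 9, 3).
Since the cycle has length 8, s^46 acts on it the same as s^6 (46 mod 8 = 6).
Stepping 6 places around the cycle: 6 → 4 → 7 → 2 → 9 → 3 → 1.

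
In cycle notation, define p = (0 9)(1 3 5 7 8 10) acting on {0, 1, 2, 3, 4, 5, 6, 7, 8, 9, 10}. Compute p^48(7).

7

7 lies in the 6-cycle (1 3 5 7 8 10).
Powers repeat with period 6 on this cycle, and 48 mod 6 = 0, so p^48(7) = p^0(7).
So p^48(7) = 7.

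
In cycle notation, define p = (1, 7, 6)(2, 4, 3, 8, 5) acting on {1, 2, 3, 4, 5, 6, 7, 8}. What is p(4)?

3

4 appears in (2, 4, 3, 8, 5); the next entry (wrapping around) is 3.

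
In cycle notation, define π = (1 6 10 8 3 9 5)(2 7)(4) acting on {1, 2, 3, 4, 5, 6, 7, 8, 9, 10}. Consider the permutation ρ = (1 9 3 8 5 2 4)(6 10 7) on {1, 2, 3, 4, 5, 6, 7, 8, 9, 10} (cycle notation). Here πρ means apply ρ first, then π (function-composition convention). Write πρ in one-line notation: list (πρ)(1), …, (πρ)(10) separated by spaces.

Chase each element through ρ then π: 1 → 9 → 5; 2 → 4 → 4; 3 → 8 → 3; 4 → 1 → 6; 5 → 2 → 7; 6 → 10 → 8; 7 → 6 → 10; 8 → 5 → 1; 9 → 3 → 9; 10 → 7 → 2.
Collecting the images, πρ = [5 4 3 6 7 8 10 1 9 2].

5 4 3 6 7 8 10 1 9 2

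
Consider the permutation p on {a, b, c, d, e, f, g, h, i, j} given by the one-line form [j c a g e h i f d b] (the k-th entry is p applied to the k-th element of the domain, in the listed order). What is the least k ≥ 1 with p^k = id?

12

Writing p as disjoint cycles, the cycle lengths are 4, 3, 2, 1.
The order is lcm(4, 3, 2) = 12.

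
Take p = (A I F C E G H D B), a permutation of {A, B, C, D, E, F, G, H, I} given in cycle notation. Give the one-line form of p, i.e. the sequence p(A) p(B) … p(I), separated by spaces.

I A E B G C H D F

Image by image: A↦I, B↦A, C↦E, D↦B, E↦G, F↦C, G↦H, H↦D, I↦F.
So the one-line form is I A E B G C H D F.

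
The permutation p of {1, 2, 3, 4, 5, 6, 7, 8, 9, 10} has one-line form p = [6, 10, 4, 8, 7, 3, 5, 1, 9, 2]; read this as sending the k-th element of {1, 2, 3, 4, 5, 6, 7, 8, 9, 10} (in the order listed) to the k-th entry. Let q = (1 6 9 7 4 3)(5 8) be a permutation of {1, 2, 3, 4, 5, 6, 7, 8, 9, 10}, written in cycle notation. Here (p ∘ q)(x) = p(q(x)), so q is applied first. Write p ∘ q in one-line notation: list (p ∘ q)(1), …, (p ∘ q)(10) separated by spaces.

(p ∘ q)(x) = p(q(x)). Computing each image: p(q(1)) = p(6) = 3, p(q(2)) = p(2) = 10, p(q(3)) = p(1) = 6, p(q(4)) = p(3) = 4, p(q(5)) = p(8) = 1, p(q(6)) = p(9) = 9, p(q(7)) = p(4) = 8, p(q(8)) = p(5) = 7, p(q(9)) = p(7) = 5, p(q(10)) = p(10) = 2.
Hence p ∘ q = [3 10 6 4 1 9 8 7 5 2].

3 10 6 4 1 9 8 7 5 2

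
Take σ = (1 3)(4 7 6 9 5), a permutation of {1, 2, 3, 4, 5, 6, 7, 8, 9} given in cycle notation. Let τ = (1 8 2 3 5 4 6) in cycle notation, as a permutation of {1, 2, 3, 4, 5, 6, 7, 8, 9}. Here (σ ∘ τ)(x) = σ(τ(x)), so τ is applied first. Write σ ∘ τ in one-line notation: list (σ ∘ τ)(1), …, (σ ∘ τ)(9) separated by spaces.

8 1 4 9 7 3 6 2 5

For each element, apply τ then σ: 1 → 8 → 8; 2 → 3 → 1; 3 → 5 → 4; 4 → 6 → 9; 5 → 4 → 7; 6 → 1 → 3; 7 → 7 → 6; 8 → 2 → 2; 9 → 9 → 5.
Collecting the images, σ ∘ τ = [8 1 4 9 7 3 6 2 5].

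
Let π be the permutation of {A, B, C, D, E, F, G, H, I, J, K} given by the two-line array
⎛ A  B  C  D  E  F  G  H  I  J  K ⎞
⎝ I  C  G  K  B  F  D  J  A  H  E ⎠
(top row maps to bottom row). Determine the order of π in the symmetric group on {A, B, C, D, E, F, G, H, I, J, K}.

Writing π as disjoint cycles, the cycle lengths are 6, 2, 2, 1.
The order is lcm(6, 2, 2) = 6.

6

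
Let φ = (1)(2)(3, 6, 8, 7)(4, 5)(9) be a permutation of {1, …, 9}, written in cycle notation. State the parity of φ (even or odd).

even

The cycle lengths are 4, 2, 1, 1, 1.
A cycle is odd iff its length is even; φ has 2 even-length cycles, so sgn(φ) = (−1)^2 and φ is even.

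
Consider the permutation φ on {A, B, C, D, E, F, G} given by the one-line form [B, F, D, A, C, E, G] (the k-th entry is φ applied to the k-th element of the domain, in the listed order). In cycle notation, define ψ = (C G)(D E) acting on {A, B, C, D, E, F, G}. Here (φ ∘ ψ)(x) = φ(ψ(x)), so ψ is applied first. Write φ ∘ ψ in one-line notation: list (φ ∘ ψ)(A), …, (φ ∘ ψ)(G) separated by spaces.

B F G C A E D

(φ ∘ ψ)(x) = φ(ψ(x)). Computing each image: φ(ψ(A)) = φ(A) = B, φ(ψ(B)) = φ(B) = F, φ(ψ(C)) = φ(G) = G, φ(ψ(D)) = φ(E) = C, φ(ψ(E)) = φ(D) = A, φ(ψ(F)) = φ(F) = E, φ(ψ(G)) = φ(C) = D.
Hence φ ∘ ψ = [B F G C A E D].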